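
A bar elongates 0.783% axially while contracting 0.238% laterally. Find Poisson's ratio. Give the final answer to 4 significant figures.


nu = -epsilon_lat / epsilon_axial
Lateral strain is contraction (negative), so using magnitudes:
nu = 0.238 / 0.783
nu = 0.304


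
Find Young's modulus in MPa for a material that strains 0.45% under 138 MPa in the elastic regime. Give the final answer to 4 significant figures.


E = sigma / epsilon
epsilon = 0.45% = 4.5e-03
E = 138 / 4.5e-03
E = 30670 MPa


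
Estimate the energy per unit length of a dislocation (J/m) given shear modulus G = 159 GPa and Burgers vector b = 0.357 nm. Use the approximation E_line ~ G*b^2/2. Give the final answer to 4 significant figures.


E = G*b^2/2
b = 0.357 nm = 3.57e-10 m
G = 159 GPa = 1.59e+11 Pa
E = 0.5 * 1.59e+11 * (3.57e-10)^2
E = 1.013e-08 J/m


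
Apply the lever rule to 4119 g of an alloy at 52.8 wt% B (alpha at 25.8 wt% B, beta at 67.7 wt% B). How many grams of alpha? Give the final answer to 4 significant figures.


f_alpha = (C_beta - C0) / (C_beta - C_alpha)
f_alpha = (67.7 - 52.8) / (67.7 - 25.8) = 0.355609
m_alpha = f_alpha * m_total = 0.355609 * 4119 = 1465 g


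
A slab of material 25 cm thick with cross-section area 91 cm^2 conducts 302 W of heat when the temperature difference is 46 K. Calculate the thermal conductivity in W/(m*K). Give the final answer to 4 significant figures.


k = Q*L / (A*dT)
L = 0.25 m, A = 9.1e-03 m^2
k = 302 * 0.25 / (9.1e-03 * 46)
k = 180.4 W/(m*K)


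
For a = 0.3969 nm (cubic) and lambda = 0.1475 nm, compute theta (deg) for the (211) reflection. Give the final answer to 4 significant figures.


d = a / sqrt(h^2+k^2+l^2)
d = 0.3969 / sqrt(6) = 0.162034 nm
lambda = 2*d*sin(theta)  =>  sin(theta) = lambda / (2*d)
sin(theta) = 0.1475 / (2 * 0.162034) = 0.455152
theta = 27.07 deg


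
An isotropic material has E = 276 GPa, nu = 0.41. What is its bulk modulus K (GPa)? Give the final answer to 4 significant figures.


K = E / (3*(1-2*nu))
K = 276 / (3*(1-2*0.41))
K = 511.1 GPa


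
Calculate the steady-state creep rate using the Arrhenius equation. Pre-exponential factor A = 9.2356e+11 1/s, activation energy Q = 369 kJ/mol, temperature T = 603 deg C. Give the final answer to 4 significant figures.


rate = A * exp(-Q / (R*T))
T = 603 + 273.15 = 876.15 K
rate = 9.2356e+11 * exp(-369e3 / (8.314 * 876.15))
rate = 9.236e-11 1/s


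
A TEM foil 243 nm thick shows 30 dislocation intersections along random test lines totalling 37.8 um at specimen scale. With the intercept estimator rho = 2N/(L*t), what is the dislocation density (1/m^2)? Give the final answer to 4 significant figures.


rho = 2N / (L * t)
L = 37.8 um = 3.78e-05 m, t = 243 nm = 2.43e-07 m
rho = 2 * 30 / (3.78e-05 * 2.43e-07)
rho = 6.532e+12 1/m^2


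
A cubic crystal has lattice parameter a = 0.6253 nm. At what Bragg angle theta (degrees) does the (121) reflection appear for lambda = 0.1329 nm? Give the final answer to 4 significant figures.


d = a / sqrt(h^2+k^2+l^2)
d = 0.6253 / sqrt(6) = 0.255278 nm
lambda = 2*d*sin(theta)  =>  sin(theta) = lambda / (2*d)
sin(theta) = 0.1329 / (2 * 0.255278) = 0.260305
theta = 15.09 deg


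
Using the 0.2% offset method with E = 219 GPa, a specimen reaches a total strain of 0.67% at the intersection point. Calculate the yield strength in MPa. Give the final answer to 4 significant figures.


Offset strain = 0.002
Elastic strain at yield = total_strain - offset = 6.7e-03 - 0.002 = 4.7e-03
sigma_y = E * elastic_strain = 219000 * 4.7e-03
sigma_y = 1029 MPa


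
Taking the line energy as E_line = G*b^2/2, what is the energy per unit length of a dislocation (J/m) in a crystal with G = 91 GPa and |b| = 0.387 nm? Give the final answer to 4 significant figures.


E = G*b^2/2
b = 0.387 nm = 3.87e-10 m
G = 91 GPa = 9.1e+10 Pa
E = 0.5 * 9.1e+10 * (3.87e-10)^2
E = 6.814e-09 J/m


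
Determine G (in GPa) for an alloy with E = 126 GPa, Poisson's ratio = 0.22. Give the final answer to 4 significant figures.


G = E / (2*(1+nu))
G = 126 / (2*(1+0.22))
G = 51.64 GPa


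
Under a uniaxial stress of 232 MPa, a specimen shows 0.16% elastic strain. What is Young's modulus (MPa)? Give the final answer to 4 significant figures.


E = sigma / epsilon
epsilon = 0.16% = 1.6e-03
E = 232 / 1.6e-03
E = 145000 MPa


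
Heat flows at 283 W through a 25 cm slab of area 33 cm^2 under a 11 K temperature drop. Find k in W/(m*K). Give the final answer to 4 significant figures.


k = Q*L / (A*dT)
L = 0.25 m, A = 3.3e-03 m^2
k = 283 * 0.25 / (3.3e-03 * 11)
k = 1949 W/(m*K)


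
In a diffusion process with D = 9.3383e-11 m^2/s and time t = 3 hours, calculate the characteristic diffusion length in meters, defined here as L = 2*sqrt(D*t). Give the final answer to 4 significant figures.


t = 3 hr = 10800 s
Diffusion length = 2*sqrt(D*t)
= 2*sqrt(9.3383e-11 * 10800)
= 2.009e-03 m


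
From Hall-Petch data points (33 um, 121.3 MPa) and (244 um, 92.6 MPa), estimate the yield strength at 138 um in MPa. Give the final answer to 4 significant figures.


sigma_y = sigma0 + k / sqrt(d)
1/sqrt(d1) = 1/sqrt(3.3e-05) = 174.078;  1/sqrt(d2) = 64.0184
k = (sigma1 - sigma2) / (1/sqrt(d1) - 1/sqrt(d2)) = (121.3 - 92.6) / (174.078 - 64.0184) = 0.260769 MPa*m^0.5
sigma0 = sigma1 - k/sqrt(d1) = 121.3 - 0.260769*174.078 = 75.906 MPa
sigma_y(d3) = 75.906 + 0.260769 / sqrt(1.38e-04) = 98.1 MPa


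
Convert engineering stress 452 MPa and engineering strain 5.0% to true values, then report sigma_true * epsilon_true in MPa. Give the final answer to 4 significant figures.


sigma_true = sigma_eng * (1 + epsilon_eng)
sigma_true = 452 * (1 + 0.05) = 474.6 MPa
epsilon_true = ln(1 + epsilon_eng)
epsilon_true = ln(1 + 0.05) = 0.0487902
sigma_true * epsilon_true = 474.6 * 0.0487902 = 23.16 MPa


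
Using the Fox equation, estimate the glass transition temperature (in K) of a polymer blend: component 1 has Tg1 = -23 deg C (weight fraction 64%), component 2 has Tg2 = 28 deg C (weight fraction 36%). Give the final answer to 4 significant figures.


1/Tg = w1/Tg1 + w2/Tg2 (in Kelvin)
Tg1 = 250.15 K, Tg2 = 301.15 K
1/Tg = 0.64/250.15 + 0.36/301.15
Tg = 266.4 K


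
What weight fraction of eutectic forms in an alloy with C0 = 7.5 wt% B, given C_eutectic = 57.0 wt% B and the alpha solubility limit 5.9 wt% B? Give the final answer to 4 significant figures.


f_primary = (C_e - C0) / (C_e - C_alpha_max)
f_primary = (57.0 - 7.5) / (57.0 - 5.9)
f_primary = 0.968689
f_eutectic = 1 - 0.968689 = 0.03131


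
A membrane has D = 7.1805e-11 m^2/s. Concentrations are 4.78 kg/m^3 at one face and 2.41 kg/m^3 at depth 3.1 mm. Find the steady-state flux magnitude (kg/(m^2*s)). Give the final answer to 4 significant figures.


J = -D * (dC/dx) = D * (C1 - C2) / dx
J = 7.1805e-11 * (4.78 - 2.41) / 3.1e-03
J = 5.49e-08 kg/(m^2*s)


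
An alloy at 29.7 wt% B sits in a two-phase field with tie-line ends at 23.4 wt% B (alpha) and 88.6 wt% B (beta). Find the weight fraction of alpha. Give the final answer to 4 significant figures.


f_alpha = (C_beta - C0) / (C_beta - C_alpha)
f_alpha = (88.6 - 29.7) / (88.6 - 23.4)
f_alpha = 0.9034


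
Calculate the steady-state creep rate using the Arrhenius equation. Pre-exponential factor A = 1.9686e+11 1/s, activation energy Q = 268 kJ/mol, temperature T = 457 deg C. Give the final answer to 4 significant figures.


rate = A * exp(-Q / (R*T))
T = 457 + 273.15 = 730.15 K
rate = 1.9686e+11 * exp(-268e3 / (8.314 * 730.15))
rate = 1.321e-08 1/s


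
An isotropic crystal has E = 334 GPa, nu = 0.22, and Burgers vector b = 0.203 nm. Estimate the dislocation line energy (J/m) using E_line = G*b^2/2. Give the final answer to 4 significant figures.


Step 1: G = E / (2*(1+nu))
G = 334 / (2*(1+0.22)) = 136.885 GPa = 1.36885e+11 Pa
Step 2: E_line = G*b^2/2
b = 0.203 nm = 2.03e-10 m
E_line = 0.5 * 1.36885e+11 * (2.03e-10)^2 = 2.82e-09 J/m


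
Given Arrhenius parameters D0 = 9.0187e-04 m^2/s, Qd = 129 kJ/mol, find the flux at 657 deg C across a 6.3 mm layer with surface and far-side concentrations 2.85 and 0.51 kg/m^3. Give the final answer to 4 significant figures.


Step 1: D = D0 * exp(-Qd/(R*T))
T = 657 + 273.15 = 930.15 K
D = 9.0187e-04 * exp(-129e3 / (8.314 * 930.15)) = 5.13571e-11 m^2/s
Step 2: J = D * (C1 - C2) / dx
J = 5.13571e-11 * (2.85 - 0.51) / 6.3e-03
J = 1.908e-08 kg/(m^2*s)


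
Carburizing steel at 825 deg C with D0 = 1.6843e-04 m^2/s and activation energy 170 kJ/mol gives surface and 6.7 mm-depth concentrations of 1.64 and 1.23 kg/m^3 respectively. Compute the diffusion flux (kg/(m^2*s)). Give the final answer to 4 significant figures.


Step 1: D = D0 * exp(-Qd/(R*T))
T = 825 + 273.15 = 1098.15 K
D = 1.6843e-04 * exp(-170e3 / (8.314 * 1098.15)) = 1.38007e-12 m^2/s
Step 2: J = D * (C1 - C2) / dx
J = 1.38007e-12 * (1.64 - 1.23) / 6.7e-03
J = 8.445e-11 kg/(m^2*s)


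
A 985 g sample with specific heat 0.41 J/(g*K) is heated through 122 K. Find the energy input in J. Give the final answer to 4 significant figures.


Q = m * cp * dT
Q = 985 * 0.41 * 122
Q = 49270 J


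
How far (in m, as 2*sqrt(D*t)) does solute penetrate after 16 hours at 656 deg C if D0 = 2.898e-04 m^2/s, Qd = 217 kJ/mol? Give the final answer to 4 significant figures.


Step 1: D = D0 * exp(-Qd/(R*T))
T = 929.15 K
D = 2.898e-04 * exp(-217e3 / (8.314 * 929.15)) = 1.82989e-16 m^2/s
Step 2: L = 2*sqrt(D*t)
t = 16 h = 57600 s
L = 2*sqrt(1.82989e-16 * 57600) = 6.493e-06 m


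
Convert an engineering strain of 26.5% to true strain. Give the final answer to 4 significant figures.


epsilon_true = ln(1 + epsilon_eng)
epsilon_true = ln(1 + 0.265)
epsilon_true = 0.2351


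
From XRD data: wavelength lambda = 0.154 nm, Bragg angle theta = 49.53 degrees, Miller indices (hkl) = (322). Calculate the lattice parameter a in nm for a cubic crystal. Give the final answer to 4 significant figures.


d = lambda / (2*sin(theta))
d = 0.154 / (2*sin(49.53 deg))
d = 0.101216 nm
a = d * sqrt(h^2+k^2+l^2) = 0.101216 * sqrt(17)
a = 0.4173 nm


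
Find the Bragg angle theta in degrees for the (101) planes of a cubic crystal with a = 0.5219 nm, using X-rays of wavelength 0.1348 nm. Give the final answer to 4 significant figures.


d = a / sqrt(h^2+k^2+l^2)
d = 0.5219 / sqrt(2) = 0.369039 nm
lambda = 2*d*sin(theta)  =>  sin(theta) = lambda / (2*d)
sin(theta) = 0.1348 / (2 * 0.369039) = 0.182637
theta = 10.52 deg


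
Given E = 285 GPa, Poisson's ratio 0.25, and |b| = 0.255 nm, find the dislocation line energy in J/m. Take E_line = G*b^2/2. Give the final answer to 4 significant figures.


Step 1: G = E / (2*(1+nu))
G = 285 / (2*(1+0.25)) = 114 GPa = 1.14e+11 Pa
Step 2: E_line = G*b^2/2
b = 0.255 nm = 2.55e-10 m
E_line = 0.5 * 1.14e+11 * (2.55e-10)^2 = 3.706e-09 J/m


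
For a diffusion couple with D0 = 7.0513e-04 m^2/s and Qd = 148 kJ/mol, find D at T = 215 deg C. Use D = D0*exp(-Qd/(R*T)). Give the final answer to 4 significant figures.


D = D0 * exp(-Qd / (R*T))
T = 488.15 K
D = 7.0513e-04 * exp(-148e3 / (8.314 * 488.15))
D = 1.025e-19 m^2/s


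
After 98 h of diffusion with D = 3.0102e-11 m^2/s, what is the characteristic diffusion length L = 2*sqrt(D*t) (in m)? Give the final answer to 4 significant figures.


t = 98 hr = 352800 s
Diffusion length = 2*sqrt(D*t)
= 2*sqrt(3.0102e-11 * 352800)
= 6.518e-03 m


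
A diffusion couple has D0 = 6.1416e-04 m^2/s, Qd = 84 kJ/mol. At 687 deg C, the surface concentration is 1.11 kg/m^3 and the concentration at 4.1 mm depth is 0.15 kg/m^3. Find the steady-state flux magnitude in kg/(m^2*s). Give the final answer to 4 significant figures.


Step 1: D = D0 * exp(-Qd/(R*T))
T = 687 + 273.15 = 960.15 K
D = 6.1416e-04 * exp(-84e3 / (8.314 * 960.15)) = 1.6531e-08 m^2/s
Step 2: J = D * (C1 - C2) / dx
J = 1.6531e-08 * (1.11 - 0.15) / 4.1e-03
J = 3.871e-06 kg/(m^2*s)


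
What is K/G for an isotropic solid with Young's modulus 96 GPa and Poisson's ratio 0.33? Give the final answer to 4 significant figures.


G = E / (2*(1+nu))
G = 96 / (2*(1+0.33)) = 36.0902 GPa
K = E / (3*(1-2*nu))
K = 96 / (3*(1-2*0.33)) = 94.1176 GPa
K/G = 94.1176 / 36.0902 = 2.608


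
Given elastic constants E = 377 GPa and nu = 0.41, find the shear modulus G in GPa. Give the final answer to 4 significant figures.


G = E / (2*(1+nu))
G = 377 / (2*(1+0.41))
G = 133.7 GPa


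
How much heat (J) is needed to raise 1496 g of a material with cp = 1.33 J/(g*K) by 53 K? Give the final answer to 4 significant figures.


Q = m * cp * dT
Q = 1496 * 1.33 * 53
Q = 105500 J


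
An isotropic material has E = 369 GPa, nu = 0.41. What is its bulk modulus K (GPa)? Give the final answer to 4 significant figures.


K = E / (3*(1-2*nu))
K = 369 / (3*(1-2*0.41))
K = 683.3 GPa


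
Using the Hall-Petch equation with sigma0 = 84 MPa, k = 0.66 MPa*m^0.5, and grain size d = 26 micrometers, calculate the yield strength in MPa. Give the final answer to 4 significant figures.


sigma_y = sigma0 + k / sqrt(d)
d = 26 um = 2.6e-05 m
sigma_y = 84 + 0.66 / sqrt(2.6e-05)
sigma_y = 213.4 MPa


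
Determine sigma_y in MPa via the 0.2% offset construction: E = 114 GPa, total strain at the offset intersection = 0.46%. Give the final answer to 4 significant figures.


Offset strain = 0.002
Elastic strain at yield = total_strain - offset = 4.6e-03 - 0.002 = 2.6e-03
sigma_y = E * elastic_strain = 114000 * 2.6e-03
sigma_y = 296.4 MPa


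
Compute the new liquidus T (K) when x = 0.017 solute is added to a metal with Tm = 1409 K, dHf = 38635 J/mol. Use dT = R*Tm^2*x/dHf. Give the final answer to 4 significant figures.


dT = R*Tm^2*x / dHf
dT = 8.314 * 1409^2 * 0.017 / 38635
dT = 7.26273 K
T_new = 1409 - 7.26273 = 1402 K


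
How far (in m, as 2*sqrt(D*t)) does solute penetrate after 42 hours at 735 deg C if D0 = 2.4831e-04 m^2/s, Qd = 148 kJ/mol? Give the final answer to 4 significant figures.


Step 1: D = D0 * exp(-Qd/(R*T))
T = 1008.15 K
D = 2.4831e-04 * exp(-148e3 / (8.314 * 1008.15)) = 5.32705e-12 m^2/s
Step 2: L = 2*sqrt(D*t)
t = 42 h = 151200 s
L = 2*sqrt(5.32705e-12 * 151200) = 1.795e-03 m


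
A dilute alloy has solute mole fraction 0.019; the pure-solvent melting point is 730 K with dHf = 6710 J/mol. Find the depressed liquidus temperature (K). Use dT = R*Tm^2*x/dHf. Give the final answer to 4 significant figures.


dT = R*Tm^2*x / dHf
dT = 8.314 * 730^2 * 0.019 / 6710
dT = 12.5455 K
T_new = 730 - 12.5455 = 717.5 K


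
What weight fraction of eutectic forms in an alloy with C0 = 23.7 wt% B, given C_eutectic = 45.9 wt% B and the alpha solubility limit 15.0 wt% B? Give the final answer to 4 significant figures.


f_primary = (C_e - C0) / (C_e - C_alpha_max)
f_primary = (45.9 - 23.7) / (45.9 - 15.0)
f_primary = 0.718447
f_eutectic = 1 - 0.718447 = 0.2816


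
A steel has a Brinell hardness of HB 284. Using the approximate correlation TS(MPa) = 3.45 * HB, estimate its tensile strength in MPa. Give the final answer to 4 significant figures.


TS (MPa) = 3.45 * HB
TS = 3.45 * 284
TS = 979.8 MPa


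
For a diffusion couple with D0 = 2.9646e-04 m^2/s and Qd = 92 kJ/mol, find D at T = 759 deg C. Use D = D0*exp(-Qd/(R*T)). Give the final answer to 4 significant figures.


D = D0 * exp(-Qd / (R*T))
T = 1032.15 K
D = 2.9646e-04 * exp(-92e3 / (8.314 * 1032.15))
D = 6.545e-09 m^2/s


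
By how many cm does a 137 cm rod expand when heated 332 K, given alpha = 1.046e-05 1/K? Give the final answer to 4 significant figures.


dL = L0 * alpha * dT
dL = 137 * 1.046e-05 * 332
dL = 0.4758 cm


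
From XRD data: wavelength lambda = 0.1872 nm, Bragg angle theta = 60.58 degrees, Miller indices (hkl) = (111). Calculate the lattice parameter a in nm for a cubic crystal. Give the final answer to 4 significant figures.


d = lambda / (2*sin(theta))
d = 0.1872 / (2*sin(60.58 deg))
d = 0.107457 nm
a = d * sqrt(h^2+k^2+l^2) = 0.107457 * sqrt(3)
a = 0.1861 nm


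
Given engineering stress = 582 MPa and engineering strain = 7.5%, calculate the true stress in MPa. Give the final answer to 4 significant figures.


sigma_true = sigma_eng * (1 + epsilon_eng)
sigma_true = 582 * (1 + 0.075)
sigma_true = 625.7 MPa


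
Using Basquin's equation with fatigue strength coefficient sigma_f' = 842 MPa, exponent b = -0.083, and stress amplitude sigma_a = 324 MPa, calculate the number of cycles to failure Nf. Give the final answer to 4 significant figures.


sigma_a = sigma_f' * (2*Nf)^b
2*Nf = (sigma_a / sigma_f')^(1/b)
2*Nf = (324 / 842)^(1/-0.083)
2*Nf = 99355.9
Nf = 49680 cycles


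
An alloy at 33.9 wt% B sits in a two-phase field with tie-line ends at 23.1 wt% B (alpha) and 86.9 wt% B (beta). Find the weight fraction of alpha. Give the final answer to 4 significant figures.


f_alpha = (C_beta - C0) / (C_beta - C_alpha)
f_alpha = (86.9 - 33.9) / (86.9 - 23.1)
f_alpha = 0.8307


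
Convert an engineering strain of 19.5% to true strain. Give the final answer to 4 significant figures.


epsilon_true = ln(1 + epsilon_eng)
epsilon_true = ln(1 + 0.195)
epsilon_true = 0.1781


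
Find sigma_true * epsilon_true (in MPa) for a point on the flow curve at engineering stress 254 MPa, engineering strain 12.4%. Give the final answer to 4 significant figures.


sigma_true = sigma_eng * (1 + epsilon_eng)
sigma_true = 254 * (1 + 0.124) = 285.496 MPa
epsilon_true = ln(1 + epsilon_eng)
epsilon_true = ln(1 + 0.124) = 0.116894
sigma_true * epsilon_true = 285.496 * 0.116894 = 33.37 MPa


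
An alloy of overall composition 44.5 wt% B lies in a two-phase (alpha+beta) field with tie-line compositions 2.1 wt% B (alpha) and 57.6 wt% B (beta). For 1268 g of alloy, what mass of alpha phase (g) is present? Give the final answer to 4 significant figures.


f_alpha = (C_beta - C0) / (C_beta - C_alpha)
f_alpha = (57.6 - 44.5) / (57.6 - 2.1) = 0.236036
m_alpha = f_alpha * m_total = 0.236036 * 1268 = 299.3 g


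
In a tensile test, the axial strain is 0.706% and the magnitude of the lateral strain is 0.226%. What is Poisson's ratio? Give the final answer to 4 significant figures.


nu = -epsilon_lat / epsilon_axial
Lateral strain is contraction (negative), so using magnitudes:
nu = 0.226 / 0.706
nu = 0.3201


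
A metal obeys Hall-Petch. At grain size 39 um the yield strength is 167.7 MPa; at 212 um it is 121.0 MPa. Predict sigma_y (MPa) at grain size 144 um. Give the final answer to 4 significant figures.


sigma_y = sigma0 + k / sqrt(d)
1/sqrt(d1) = 1/sqrt(3.9e-05) = 160.128;  1/sqrt(d2) = 68.6803
k = (sigma1 - sigma2) / (1/sqrt(d1) - 1/sqrt(d2)) = (167.7 - 121.0) / (160.128 - 68.6803) = 0.510673 MPa*m^0.5
sigma0 = sigma1 - k/sqrt(d1) = 167.7 - 0.510673*160.128 = 85.9268 MPa
sigma_y(d3) = 85.9268 + 0.510673 / sqrt(1.44e-04) = 128.5 MPa


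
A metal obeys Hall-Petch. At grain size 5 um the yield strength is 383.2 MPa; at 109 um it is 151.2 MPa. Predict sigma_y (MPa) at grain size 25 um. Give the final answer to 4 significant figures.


sigma_y = sigma0 + k / sqrt(d)
1/sqrt(d1) = 1/sqrt(5e-06) = 447.214;  1/sqrt(d2) = 95.7826
k = (sigma1 - sigma2) / (1/sqrt(d1) - 1/sqrt(d2)) = (383.2 - 151.2) / (447.214 - 95.7826) = 0.660158 MPa*m^0.5
sigma0 = sigma1 - k/sqrt(d1) = 383.2 - 0.660158*447.214 = 87.9683 MPa
sigma_y(d3) = 87.9683 + 0.660158 / sqrt(2.5e-05) = 220 MPa


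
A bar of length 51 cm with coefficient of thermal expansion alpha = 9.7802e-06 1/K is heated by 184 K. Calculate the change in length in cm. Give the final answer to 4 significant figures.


dL = L0 * alpha * dT
dL = 51 * 9.7802e-06 * 184
dL = 0.09178 cm


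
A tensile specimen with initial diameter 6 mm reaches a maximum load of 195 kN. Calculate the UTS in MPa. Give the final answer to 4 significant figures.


A0 = pi*(d/2)^2 = pi*(6/2)^2 = 28.2743 mm^2
UTS = F_max / A0 = 195*1000 / 28.2743
UTS = 6897 MPa


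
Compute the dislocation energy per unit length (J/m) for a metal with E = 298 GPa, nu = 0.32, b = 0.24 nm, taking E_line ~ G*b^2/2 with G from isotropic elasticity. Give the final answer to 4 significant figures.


Step 1: G = E / (2*(1+nu))
G = 298 / (2*(1+0.32)) = 112.879 GPa = 1.12879e+11 Pa
Step 2: E_line = G*b^2/2
b = 0.24 nm = 2.4e-10 m
E_line = 0.5 * 1.12879e+11 * (2.4e-10)^2 = 3.251e-09 J/m


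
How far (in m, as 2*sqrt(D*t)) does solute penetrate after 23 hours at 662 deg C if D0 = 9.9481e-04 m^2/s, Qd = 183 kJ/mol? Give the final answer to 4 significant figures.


Step 1: D = D0 * exp(-Qd/(R*T))
T = 935.15 K
D = 9.9481e-04 * exp(-183e3 / (8.314 * 935.15)) = 5.96412e-14 m^2/s
Step 2: L = 2*sqrt(D*t)
t = 23 h = 82800 s
L = 2*sqrt(5.96412e-14 * 82800) = 1.405e-04 m


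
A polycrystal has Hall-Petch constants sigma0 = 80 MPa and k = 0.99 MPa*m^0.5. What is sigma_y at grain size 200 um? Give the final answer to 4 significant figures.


sigma_y = sigma0 + k / sqrt(d)
d = 200 um = 2e-04 m
sigma_y = 80 + 0.99 / sqrt(2e-04)
sigma_y = 150 MPa


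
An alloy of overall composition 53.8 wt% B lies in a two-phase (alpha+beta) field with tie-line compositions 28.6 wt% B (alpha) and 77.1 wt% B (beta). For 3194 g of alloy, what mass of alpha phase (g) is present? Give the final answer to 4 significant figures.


f_alpha = (C_beta - C0) / (C_beta - C_alpha)
f_alpha = (77.1 - 53.8) / (77.1 - 28.6) = 0.480412
m_alpha = f_alpha * m_total = 0.480412 * 3194 = 1534 g


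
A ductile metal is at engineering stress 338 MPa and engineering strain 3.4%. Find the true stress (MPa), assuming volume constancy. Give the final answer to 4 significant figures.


sigma_true = sigma_eng * (1 + epsilon_eng)
sigma_true = 338 * (1 + 0.034)
sigma_true = 349.5 MPa


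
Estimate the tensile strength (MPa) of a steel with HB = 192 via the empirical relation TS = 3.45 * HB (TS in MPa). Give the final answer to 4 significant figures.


TS (MPa) = 3.45 * HB
TS = 3.45 * 192
TS = 662.4 MPa


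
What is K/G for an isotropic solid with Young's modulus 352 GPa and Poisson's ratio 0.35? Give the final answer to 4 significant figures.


G = E / (2*(1+nu))
G = 352 / (2*(1+0.35)) = 130.37 GPa
K = E / (3*(1-2*nu))
K = 352 / (3*(1-2*0.35)) = 391.111 GPa
K/G = 391.111 / 130.37 = 3


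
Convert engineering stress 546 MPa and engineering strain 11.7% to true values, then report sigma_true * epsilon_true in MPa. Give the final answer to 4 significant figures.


sigma_true = sigma_eng * (1 + epsilon_eng)
sigma_true = 546 * (1 + 0.117) = 609.882 MPa
epsilon_true = ln(1 + epsilon_eng)
epsilon_true = ln(1 + 0.117) = 0.110647
sigma_true * epsilon_true = 609.882 * 0.110647 = 67.48 MPa


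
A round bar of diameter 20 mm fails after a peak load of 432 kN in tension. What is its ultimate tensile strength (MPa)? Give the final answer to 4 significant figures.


A0 = pi*(d/2)^2 = pi*(20/2)^2 = 314.159 mm^2
UTS = F_max / A0 = 432*1000 / 314.159
UTS = 1375 MPa


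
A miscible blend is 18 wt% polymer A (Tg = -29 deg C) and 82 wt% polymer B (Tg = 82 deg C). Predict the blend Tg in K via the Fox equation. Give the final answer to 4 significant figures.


1/Tg = w1/Tg1 + w2/Tg2 (in Kelvin)
Tg1 = 244.15 K, Tg2 = 355.15 K
1/Tg = 0.18/244.15 + 0.82/355.15
Tg = 328.3 K


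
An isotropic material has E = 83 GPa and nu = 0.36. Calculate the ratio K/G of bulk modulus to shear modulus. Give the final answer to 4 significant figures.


G = E / (2*(1+nu))
G = 83 / (2*(1+0.36)) = 30.5147 GPa
K = E / (3*(1-2*nu))
K = 83 / (3*(1-2*0.36)) = 98.8095 GPa
K/G = 98.8095 / 30.5147 = 3.238


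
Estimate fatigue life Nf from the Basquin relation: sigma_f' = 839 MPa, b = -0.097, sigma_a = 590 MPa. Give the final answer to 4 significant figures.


sigma_a = sigma_f' * (2*Nf)^b
2*Nf = (sigma_a / sigma_f')^(1/b)
2*Nf = (590 / 839)^(1/-0.097)
2*Nf = 37.7043
Nf = 18.85 cycles


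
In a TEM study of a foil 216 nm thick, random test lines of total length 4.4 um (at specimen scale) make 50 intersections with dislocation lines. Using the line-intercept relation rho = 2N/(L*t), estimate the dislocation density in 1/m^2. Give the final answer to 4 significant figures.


rho = 2N / (L * t)
L = 4.4 um = 4.4e-06 m, t = 216 nm = 2.16e-07 m
rho = 2 * 50 / (4.4e-06 * 2.16e-07)
rho = 1.052e+14 1/m^2


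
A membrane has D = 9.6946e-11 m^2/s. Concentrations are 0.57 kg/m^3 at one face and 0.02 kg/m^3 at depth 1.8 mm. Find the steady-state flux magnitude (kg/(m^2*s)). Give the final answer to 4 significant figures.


J = -D * (dC/dx) = D * (C1 - C2) / dx
J = 9.6946e-11 * (0.57 - 0.02) / 1.8e-03
J = 2.962e-08 kg/(m^2*s)


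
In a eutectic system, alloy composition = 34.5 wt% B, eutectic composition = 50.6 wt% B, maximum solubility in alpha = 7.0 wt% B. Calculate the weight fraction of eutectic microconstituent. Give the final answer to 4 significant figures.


f_primary = (C_e - C0) / (C_e - C_alpha_max)
f_primary = (50.6 - 34.5) / (50.6 - 7.0)
f_primary = 0.369266
f_eutectic = 1 - 0.369266 = 0.6307


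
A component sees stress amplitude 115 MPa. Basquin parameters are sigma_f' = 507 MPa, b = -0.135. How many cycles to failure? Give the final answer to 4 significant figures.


sigma_a = sigma_f' * (2*Nf)^b
2*Nf = (sigma_a / sigma_f')^(1/b)
2*Nf = (115 / 507)^(1/-0.135)
2*Nf = 59247.2
Nf = 29620 cycles


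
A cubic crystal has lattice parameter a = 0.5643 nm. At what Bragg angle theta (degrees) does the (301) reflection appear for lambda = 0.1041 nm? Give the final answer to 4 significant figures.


d = a / sqrt(h^2+k^2+l^2)
d = 0.5643 / sqrt(10) = 0.178447 nm
lambda = 2*d*sin(theta)  =>  sin(theta) = lambda / (2*d)
sin(theta) = 0.1041 / (2 * 0.178447) = 0.291683
theta = 16.96 deg


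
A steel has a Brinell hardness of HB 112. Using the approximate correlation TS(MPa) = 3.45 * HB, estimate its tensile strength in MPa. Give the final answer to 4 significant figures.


TS (MPa) = 3.45 * HB
TS = 3.45 * 112
TS = 386.4 MPa


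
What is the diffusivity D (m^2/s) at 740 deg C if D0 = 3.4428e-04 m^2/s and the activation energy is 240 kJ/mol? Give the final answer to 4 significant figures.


D = D0 * exp(-Qd / (R*T))
T = 1013.15 K
D = 3.4428e-04 * exp(-240e3 / (8.314 * 1013.15))
D = 1.455e-16 m^2/s


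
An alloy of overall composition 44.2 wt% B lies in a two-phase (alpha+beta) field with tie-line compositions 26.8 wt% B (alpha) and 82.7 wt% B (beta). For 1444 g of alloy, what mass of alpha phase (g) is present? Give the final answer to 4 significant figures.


f_alpha = (C_beta - C0) / (C_beta - C_alpha)
f_alpha = (82.7 - 44.2) / (82.7 - 26.8) = 0.68873
m_alpha = f_alpha * m_total = 0.68873 * 1444 = 994.5 g


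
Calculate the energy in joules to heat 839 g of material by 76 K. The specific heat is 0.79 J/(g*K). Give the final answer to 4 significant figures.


Q = m * cp * dT
Q = 839 * 0.79 * 76
Q = 50370 J


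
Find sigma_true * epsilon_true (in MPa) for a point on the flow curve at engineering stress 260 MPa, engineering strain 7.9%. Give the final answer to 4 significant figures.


sigma_true = sigma_eng * (1 + epsilon_eng)
sigma_true = 260 * (1 + 0.079) = 280.54 MPa
epsilon_true = ln(1 + epsilon_eng)
epsilon_true = ln(1 + 0.079) = 0.0760347
sigma_true * epsilon_true = 280.54 * 0.0760347 = 21.33 MPa


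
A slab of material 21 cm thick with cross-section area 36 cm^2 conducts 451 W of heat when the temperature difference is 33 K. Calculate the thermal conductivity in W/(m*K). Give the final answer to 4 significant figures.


k = Q*L / (A*dT)
L = 0.21 m, A = 3.6e-03 m^2
k = 451 * 0.21 / (3.6e-03 * 33)
k = 797.2 W/(m*K)


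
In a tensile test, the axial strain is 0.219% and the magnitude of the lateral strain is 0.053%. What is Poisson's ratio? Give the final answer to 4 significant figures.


nu = -epsilon_lat / epsilon_axial
Lateral strain is contraction (negative), so using magnitudes:
nu = 0.053 / 0.219
nu = 0.242


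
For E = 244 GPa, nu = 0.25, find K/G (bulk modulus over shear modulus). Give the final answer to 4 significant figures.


G = E / (2*(1+nu))
G = 244 / (2*(1+0.25)) = 97.6 GPa
K = E / (3*(1-2*nu))
K = 244 / (3*(1-2*0.25)) = 162.667 GPa
K/G = 162.667 / 97.6 = 1.667


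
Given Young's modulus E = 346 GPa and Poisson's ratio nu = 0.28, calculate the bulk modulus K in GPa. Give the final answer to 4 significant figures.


K = E / (3*(1-2*nu))
K = 346 / (3*(1-2*0.28))
K = 262.1 GPa


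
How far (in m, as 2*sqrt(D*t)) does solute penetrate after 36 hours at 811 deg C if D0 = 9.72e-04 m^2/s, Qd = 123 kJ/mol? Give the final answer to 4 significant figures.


Step 1: D = D0 * exp(-Qd/(R*T))
T = 1084.15 K
D = 9.72e-04 * exp(-123e3 / (8.314 * 1084.15)) = 1.15154e-09 m^2/s
Step 2: L = 2*sqrt(D*t)
t = 36 h = 129600 s
L = 2*sqrt(1.15154e-09 * 129600) = 0.02443 m


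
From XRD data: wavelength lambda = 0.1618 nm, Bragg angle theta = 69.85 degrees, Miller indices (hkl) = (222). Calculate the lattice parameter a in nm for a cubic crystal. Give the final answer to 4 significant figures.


d = lambda / (2*sin(theta))
d = 0.1618 / (2*sin(69.85 deg))
d = 0.0861744 nm
a = d * sqrt(h^2+k^2+l^2) = 0.0861744 * sqrt(12)
a = 0.2985 nm


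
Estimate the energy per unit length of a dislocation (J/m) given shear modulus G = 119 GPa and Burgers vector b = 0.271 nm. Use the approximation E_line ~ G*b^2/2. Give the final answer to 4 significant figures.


E = G*b^2/2
b = 0.271 nm = 2.71e-10 m
G = 119 GPa = 1.19e+11 Pa
E = 0.5 * 1.19e+11 * (2.71e-10)^2
E = 4.37e-09 J/m


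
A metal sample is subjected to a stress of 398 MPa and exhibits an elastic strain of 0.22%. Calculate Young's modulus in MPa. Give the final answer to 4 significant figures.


E = sigma / epsilon
epsilon = 0.22% = 2.2e-03
E = 398 / 2.2e-03
E = 180900 MPa


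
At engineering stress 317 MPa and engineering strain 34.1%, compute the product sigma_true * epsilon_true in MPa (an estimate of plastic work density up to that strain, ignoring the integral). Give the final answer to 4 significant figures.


sigma_true = sigma_eng * (1 + epsilon_eng)
sigma_true = 317 * (1 + 0.341) = 425.097 MPa
epsilon_true = ln(1 + epsilon_eng)
epsilon_true = ln(1 + 0.341) = 0.293416
sigma_true * epsilon_true = 425.097 * 0.293416 = 124.7 MPa


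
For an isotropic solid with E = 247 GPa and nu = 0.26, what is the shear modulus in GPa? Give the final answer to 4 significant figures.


G = E / (2*(1+nu))
G = 247 / (2*(1+0.26))
G = 98.02 GPa


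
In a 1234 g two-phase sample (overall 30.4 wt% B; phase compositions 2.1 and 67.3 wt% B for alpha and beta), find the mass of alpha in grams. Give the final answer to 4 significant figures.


f_alpha = (C_beta - C0) / (C_beta - C_alpha)
f_alpha = (67.3 - 30.4) / (67.3 - 2.1) = 0.565951
m_alpha = f_alpha * m_total = 0.565951 * 1234 = 698.4 g


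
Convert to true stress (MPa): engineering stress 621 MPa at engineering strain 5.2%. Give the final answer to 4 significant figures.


sigma_true = sigma_eng * (1 + epsilon_eng)
sigma_true = 621 * (1 + 0.052)
sigma_true = 653.3 MPa


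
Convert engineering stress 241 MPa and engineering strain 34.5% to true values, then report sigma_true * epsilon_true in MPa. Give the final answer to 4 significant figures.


sigma_true = sigma_eng * (1 + epsilon_eng)
sigma_true = 241 * (1 + 0.345) = 324.145 MPa
epsilon_true = ln(1 + epsilon_eng)
epsilon_true = ln(1 + 0.345) = 0.296394
sigma_true * epsilon_true = 324.145 * 0.296394 = 96.07 MPa


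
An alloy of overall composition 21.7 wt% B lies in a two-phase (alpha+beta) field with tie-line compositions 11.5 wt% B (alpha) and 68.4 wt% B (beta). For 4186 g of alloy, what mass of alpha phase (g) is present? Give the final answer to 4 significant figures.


f_alpha = (C_beta - C0) / (C_beta - C_alpha)
f_alpha = (68.4 - 21.7) / (68.4 - 11.5) = 0.820738
m_alpha = f_alpha * m_total = 0.820738 * 4186 = 3436 g


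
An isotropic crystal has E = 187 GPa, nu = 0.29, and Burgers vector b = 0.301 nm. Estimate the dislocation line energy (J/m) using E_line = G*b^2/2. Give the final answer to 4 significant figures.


Step 1: G = E / (2*(1+nu))
G = 187 / (2*(1+0.29)) = 72.4806 GPa = 7.24806e+10 Pa
Step 2: E_line = G*b^2/2
b = 0.301 nm = 3.01e-10 m
E_line = 0.5 * 7.24806e+10 * (3.01e-10)^2 = 3.283e-09 J/m


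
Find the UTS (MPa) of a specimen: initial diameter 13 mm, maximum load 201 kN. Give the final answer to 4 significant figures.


A0 = pi*(d/2)^2 = pi*(13/2)^2 = 132.732 mm^2
UTS = F_max / A0 = 201*1000 / 132.732
UTS = 1514 MPa


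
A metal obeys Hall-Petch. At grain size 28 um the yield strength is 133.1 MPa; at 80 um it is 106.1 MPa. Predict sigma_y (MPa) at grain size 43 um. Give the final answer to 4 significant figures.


sigma_y = sigma0 + k / sqrt(d)
1/sqrt(d1) = 1/sqrt(2.8e-05) = 188.982;  1/sqrt(d2) = 111.803
k = (sigma1 - sigma2) / (1/sqrt(d1) - 1/sqrt(d2)) = (133.1 - 106.1) / (188.982 - 111.803) = 0.349837 MPa*m^0.5
sigma0 = sigma1 - k/sqrt(d1) = 133.1 - 0.349837*188.982 = 66.9871 MPa
sigma_y(d3) = 66.9871 + 0.349837 / sqrt(4.3e-05) = 120.3 MPa


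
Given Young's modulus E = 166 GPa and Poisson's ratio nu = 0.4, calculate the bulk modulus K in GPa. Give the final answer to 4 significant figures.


K = E / (3*(1-2*nu))
K = 166 / (3*(1-2*0.4))
K = 276.7 GPa


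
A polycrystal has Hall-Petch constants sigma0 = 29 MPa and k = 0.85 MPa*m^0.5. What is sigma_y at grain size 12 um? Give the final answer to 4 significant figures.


sigma_y = sigma0 + k / sqrt(d)
d = 12 um = 1.2e-05 m
sigma_y = 29 + 0.85 / sqrt(1.2e-05)
sigma_y = 274.4 MPa


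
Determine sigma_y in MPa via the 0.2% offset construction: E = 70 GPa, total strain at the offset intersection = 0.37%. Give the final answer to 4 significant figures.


Offset strain = 0.002
Elastic strain at yield = total_strain - offset = 3.7e-03 - 0.002 = 1.7e-03
sigma_y = E * elastic_strain = 70000 * 1.7e-03
sigma_y = 119 MPa


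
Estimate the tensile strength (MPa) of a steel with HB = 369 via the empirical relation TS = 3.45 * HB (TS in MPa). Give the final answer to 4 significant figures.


TS (MPa) = 3.45 * HB
TS = 3.45 * 369
TS = 1273 MPa


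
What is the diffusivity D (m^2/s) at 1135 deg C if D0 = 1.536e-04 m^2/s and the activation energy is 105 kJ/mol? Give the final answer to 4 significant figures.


D = D0 * exp(-Qd / (R*T))
T = 1408.15 K
D = 1.536e-04 * exp(-105e3 / (8.314 * 1408.15))
D = 1.956e-08 m^2/s


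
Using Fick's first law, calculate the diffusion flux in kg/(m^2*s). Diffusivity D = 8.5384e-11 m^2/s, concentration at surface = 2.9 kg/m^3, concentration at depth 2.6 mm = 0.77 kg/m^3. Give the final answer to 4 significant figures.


J = -D * (dC/dx) = D * (C1 - C2) / dx
J = 8.5384e-11 * (2.9 - 0.77) / 2.6e-03
J = 6.995e-08 kg/(m^2*s)


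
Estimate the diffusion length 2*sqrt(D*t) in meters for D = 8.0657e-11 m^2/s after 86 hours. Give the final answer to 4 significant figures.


t = 86 hr = 309600 s
Diffusion length = 2*sqrt(D*t)
= 2*sqrt(8.0657e-11 * 309600)
= 9.994e-03 m


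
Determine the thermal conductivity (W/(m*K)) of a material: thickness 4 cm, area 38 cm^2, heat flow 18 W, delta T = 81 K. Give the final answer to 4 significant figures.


k = Q*L / (A*dT)
L = 0.04 m, A = 3.8e-03 m^2
k = 18 * 0.04 / (3.8e-03 * 81)
k = 2.339 W/(m*K)


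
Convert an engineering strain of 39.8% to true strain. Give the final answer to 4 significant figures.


epsilon_true = ln(1 + epsilon_eng)
epsilon_true = ln(1 + 0.398)
epsilon_true = 0.335


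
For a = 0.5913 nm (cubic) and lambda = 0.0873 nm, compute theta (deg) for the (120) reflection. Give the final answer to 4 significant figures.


d = a / sqrt(h^2+k^2+l^2)
d = 0.5913 / sqrt(5) = 0.264437 nm
lambda = 2*d*sin(theta)  =>  sin(theta) = lambda / (2*d)
sin(theta) = 0.0873 / (2 * 0.264437) = 0.165067
theta = 9.501 deg


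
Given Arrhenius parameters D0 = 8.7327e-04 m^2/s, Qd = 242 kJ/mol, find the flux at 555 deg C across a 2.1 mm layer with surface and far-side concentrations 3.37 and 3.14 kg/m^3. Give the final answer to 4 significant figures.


Step 1: D = D0 * exp(-Qd/(R*T))
T = 555 + 273.15 = 828.15 K
D = 8.7327e-04 * exp(-242e3 / (8.314 * 828.15)) = 4.75025e-19 m^2/s
Step 2: J = D * (C1 - C2) / dx
J = 4.75025e-19 * (3.37 - 3.14) / 2.1e-03
J = 5.203e-17 kg/(m^2*s)


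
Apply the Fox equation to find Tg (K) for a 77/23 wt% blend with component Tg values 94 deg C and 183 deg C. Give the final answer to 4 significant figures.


1/Tg = w1/Tg1 + w2/Tg2 (in Kelvin)
Tg1 = 367.15 K, Tg2 = 456.15 K
1/Tg = 0.77/367.15 + 0.23/456.15
Tg = 384.4 K


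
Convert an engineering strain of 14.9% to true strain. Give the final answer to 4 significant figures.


epsilon_true = ln(1 + epsilon_eng)
epsilon_true = ln(1 + 0.149)
epsilon_true = 0.1389


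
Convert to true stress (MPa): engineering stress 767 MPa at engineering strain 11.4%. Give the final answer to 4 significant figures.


sigma_true = sigma_eng * (1 + epsilon_eng)
sigma_true = 767 * (1 + 0.114)
sigma_true = 854.4 MPa


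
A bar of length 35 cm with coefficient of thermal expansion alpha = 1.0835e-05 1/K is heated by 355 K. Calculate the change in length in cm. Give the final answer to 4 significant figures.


dL = L0 * alpha * dT
dL = 35 * 1.0835e-05 * 355
dL = 0.1346 cm


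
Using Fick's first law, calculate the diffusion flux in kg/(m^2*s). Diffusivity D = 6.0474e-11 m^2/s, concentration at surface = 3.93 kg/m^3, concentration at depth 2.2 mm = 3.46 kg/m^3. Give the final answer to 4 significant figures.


J = -D * (dC/dx) = D * (C1 - C2) / dx
J = 6.0474e-11 * (3.93 - 3.46) / 2.2e-03
J = 1.292e-08 kg/(m^2*s)


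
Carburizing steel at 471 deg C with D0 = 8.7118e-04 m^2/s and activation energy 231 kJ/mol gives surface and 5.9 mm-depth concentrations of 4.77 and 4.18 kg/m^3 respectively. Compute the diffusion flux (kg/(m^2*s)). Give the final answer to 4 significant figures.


Step 1: D = D0 * exp(-Qd/(R*T))
T = 471 + 273.15 = 744.15 K
D = 8.7118e-04 * exp(-231e3 / (8.314 * 744.15)) = 5.30613e-20 m^2/s
Step 2: J = D * (C1 - C2) / dx
J = 5.30613e-20 * (4.77 - 4.18) / 5.9e-03
J = 5.306e-18 kg/(m^2*s)


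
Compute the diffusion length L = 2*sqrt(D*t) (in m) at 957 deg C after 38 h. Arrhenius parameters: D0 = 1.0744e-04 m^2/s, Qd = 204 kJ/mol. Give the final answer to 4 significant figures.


Step 1: D = D0 * exp(-Qd/(R*T))
T = 1230.15 K
D = 1.0744e-04 * exp(-204e3 / (8.314 * 1230.15)) = 2.3367e-13 m^2/s
Step 2: L = 2*sqrt(D*t)
t = 38 h = 136800 s
L = 2*sqrt(2.3367e-13 * 136800) = 3.576e-04 m


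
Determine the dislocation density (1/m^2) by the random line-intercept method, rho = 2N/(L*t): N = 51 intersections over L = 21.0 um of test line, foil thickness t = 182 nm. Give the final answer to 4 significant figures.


rho = 2N / (L * t)
L = 21.0 um = 2.1e-05 m, t = 182 nm = 1.82e-07 m
rho = 2 * 51 / (2.1e-05 * 1.82e-07)
rho = 2.669e+13 1/m^2


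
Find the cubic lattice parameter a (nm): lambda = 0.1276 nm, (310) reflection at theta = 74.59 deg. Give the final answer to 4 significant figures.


d = lambda / (2*sin(theta))
d = 0.1276 / (2*sin(74.59 deg))
d = 0.0661792 nm
a = d * sqrt(h^2+k^2+l^2) = 0.0661792 * sqrt(10)
a = 0.2093 nm


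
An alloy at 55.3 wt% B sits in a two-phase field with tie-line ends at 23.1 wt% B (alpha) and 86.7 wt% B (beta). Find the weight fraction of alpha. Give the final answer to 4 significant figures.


f_alpha = (C_beta - C0) / (C_beta - C_alpha)
f_alpha = (86.7 - 55.3) / (86.7 - 23.1)
f_alpha = 0.4937


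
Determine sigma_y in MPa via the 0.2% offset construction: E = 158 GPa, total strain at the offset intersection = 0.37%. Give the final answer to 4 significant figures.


Offset strain = 0.002
Elastic strain at yield = total_strain - offset = 3.7e-03 - 0.002 = 1.7e-03
sigma_y = E * elastic_strain = 158000 * 1.7e-03
sigma_y = 268.6 MPa


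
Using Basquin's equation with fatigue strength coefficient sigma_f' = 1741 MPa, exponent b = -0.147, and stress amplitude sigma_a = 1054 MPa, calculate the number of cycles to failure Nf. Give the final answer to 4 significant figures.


sigma_a = sigma_f' * (2*Nf)^b
2*Nf = (sigma_a / sigma_f')^(1/b)
2*Nf = (1054 / 1741)^(1/-0.147)
2*Nf = 30.3885
Nf = 15.19 cycles
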